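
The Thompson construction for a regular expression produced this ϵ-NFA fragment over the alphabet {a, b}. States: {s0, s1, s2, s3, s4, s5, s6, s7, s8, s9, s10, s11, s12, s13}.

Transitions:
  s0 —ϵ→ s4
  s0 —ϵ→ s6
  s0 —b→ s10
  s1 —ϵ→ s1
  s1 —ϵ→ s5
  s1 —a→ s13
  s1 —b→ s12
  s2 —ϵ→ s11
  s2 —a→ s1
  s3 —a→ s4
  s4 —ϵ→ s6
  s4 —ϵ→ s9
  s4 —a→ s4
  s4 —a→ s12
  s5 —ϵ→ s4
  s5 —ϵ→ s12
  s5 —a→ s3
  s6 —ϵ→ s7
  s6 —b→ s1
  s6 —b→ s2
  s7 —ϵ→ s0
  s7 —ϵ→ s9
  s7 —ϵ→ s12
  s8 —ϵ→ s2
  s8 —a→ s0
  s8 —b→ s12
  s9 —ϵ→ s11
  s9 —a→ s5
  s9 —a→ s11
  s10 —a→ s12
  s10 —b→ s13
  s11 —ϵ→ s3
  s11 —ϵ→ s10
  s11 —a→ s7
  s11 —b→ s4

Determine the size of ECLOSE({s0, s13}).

10

Start with {s0, s13}.
From s0 via ϵ: add s4, s6.
From s4 via ϵ: add s9.
From s6 via ϵ: add s7.
From s7 via ϵ: add s12.
From s9 via ϵ: add s11.
From s11 via ϵ: add s3, s10.
ϵ-closure = {s0, s3, s4, s6, s7, s9, s10, s11, s12, s13}, which has 10 states.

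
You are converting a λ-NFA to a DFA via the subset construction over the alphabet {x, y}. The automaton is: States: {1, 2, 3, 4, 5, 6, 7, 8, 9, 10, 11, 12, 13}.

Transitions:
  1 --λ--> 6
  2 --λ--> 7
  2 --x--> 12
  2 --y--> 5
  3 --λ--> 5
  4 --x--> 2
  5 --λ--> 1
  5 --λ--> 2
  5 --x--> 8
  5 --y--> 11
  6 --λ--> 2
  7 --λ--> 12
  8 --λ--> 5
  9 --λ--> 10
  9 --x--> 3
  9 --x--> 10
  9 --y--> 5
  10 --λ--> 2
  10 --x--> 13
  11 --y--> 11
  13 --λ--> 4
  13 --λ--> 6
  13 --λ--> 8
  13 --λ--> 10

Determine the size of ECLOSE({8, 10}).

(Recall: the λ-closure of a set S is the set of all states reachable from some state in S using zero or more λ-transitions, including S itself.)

8

Start with {8, 10}.
From 8 via λ: add 5.
From 10 via λ: add 2.
From 2 via λ: add 7.
From 5 via λ: add 1.
From 1 via λ: add 6.
From 7 via λ: add 12.
λ-closure = {1, 2, 5, 6, 7, 8, 10, 12}, which has 8 states.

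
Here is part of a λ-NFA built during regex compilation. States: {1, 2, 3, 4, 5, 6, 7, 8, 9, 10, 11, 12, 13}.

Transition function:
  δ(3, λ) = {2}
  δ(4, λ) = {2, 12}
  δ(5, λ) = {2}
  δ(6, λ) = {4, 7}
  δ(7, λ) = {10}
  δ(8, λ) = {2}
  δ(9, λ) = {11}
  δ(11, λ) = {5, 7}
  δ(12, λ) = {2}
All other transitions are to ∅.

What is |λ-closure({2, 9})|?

6

Start with {2, 9}.
From 9 via λ: add 11.
From 11 via λ: add 5, 7.
From 7 via λ: add 10.
λ-closure = {2, 5, 7, 9, 10, 11}, which has 6 states.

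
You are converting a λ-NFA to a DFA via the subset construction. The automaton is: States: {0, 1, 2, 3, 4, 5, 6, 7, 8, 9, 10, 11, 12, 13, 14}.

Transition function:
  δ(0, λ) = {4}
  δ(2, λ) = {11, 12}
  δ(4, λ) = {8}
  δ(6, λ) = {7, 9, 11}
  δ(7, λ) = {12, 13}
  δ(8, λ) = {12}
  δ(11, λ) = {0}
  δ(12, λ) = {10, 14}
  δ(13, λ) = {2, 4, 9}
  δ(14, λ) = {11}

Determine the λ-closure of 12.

{0, 4, 8, 10, 11, 12, 14}

Start with {12}.
From 12 via λ: add 10, 14.
From 14 via λ: add 11.
From 11 via λ: add 0.
From 0 via λ: add 4.
From 4 via λ: add 8.
No new states can be added; the closed set is {0, 4, 8, 10, 11, 12, 14}.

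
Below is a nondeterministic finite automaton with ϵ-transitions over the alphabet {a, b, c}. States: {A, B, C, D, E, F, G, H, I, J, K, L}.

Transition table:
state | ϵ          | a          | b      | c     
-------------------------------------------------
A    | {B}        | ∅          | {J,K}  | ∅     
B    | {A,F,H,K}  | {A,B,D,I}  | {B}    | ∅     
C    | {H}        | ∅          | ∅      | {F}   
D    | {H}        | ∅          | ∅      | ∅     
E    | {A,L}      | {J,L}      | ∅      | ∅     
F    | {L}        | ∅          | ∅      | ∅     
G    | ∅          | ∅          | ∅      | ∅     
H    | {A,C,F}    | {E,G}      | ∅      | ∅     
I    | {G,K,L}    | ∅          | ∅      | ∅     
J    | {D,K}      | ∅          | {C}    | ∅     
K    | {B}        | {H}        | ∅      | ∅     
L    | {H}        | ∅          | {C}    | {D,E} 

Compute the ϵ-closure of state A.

{A, B, C, F, H, K, L}

Start with {A}.
From A via ϵ: add B.
From B via ϵ: add F, H, K.
From F via ϵ: add L.
From H via ϵ: add C.
No new states can be added; the closed set is {A, B, C, F, H, K, L}.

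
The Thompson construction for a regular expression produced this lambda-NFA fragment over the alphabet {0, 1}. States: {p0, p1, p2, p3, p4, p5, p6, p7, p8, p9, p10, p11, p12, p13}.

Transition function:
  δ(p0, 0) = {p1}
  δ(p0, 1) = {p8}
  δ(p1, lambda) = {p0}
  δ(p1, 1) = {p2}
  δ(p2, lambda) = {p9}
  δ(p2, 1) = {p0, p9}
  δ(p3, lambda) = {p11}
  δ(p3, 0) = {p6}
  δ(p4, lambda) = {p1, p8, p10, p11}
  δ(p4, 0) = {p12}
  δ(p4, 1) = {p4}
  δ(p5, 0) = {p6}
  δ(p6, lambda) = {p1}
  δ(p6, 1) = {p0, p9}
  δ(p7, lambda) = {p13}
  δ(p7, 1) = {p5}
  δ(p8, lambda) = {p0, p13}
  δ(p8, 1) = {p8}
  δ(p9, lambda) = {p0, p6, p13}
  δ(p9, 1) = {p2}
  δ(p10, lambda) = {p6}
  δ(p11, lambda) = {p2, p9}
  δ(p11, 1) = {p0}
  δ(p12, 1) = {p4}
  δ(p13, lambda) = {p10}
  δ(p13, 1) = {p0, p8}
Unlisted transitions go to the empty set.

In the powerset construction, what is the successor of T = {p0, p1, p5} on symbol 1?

p0 on 1 → {p8}.
p1 on 1 → {p2}.
No 1-transition from p5.
Union after reading 1: {p2, p8}.
Now take the lambda-closure:
From p2 via lambda: add p9.
From p8 via lambda: add p0, p13.
From p9 via lambda: add p6.
From p13 via lambda: add p10.
From p6 via lambda: add p1.
No new states can be added; the closed set is {p0, p1, p2, p6, p8, p9, p10, p13}.

{p0, p1, p2, p6, p8, p9, p10, p13}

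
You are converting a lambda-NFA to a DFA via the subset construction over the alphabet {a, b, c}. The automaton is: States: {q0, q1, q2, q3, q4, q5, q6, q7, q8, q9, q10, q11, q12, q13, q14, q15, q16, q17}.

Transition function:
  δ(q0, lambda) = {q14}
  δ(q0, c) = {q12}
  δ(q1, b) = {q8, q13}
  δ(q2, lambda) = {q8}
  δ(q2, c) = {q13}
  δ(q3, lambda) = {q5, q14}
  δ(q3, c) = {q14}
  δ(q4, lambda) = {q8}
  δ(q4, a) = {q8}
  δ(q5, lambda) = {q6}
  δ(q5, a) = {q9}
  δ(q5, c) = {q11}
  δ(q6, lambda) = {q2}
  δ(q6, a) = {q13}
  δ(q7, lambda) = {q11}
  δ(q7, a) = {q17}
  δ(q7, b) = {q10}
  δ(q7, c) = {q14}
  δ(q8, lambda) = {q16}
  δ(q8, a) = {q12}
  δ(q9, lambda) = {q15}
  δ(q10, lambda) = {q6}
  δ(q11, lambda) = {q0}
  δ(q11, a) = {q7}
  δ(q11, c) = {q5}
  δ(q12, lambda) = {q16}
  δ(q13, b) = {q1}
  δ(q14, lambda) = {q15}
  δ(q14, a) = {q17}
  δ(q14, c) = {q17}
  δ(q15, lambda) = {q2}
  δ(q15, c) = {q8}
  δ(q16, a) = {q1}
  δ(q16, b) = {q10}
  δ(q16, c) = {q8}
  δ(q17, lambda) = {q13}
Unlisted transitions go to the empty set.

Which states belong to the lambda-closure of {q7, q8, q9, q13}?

Start with {q7, q8, q9, q13}.
From q7 via lambda: add q11.
From q8 via lambda: add q16.
From q9 via lambda: add q15.
From q11 via lambda: add q0.
From q15 via lambda: add q2.
From q0 via lambda: add q14.
No new states can be added; the closed set is {q0, q2, q7, q8, q9, q11, q13, q14, q15, q16}.

{q0, q2, q7, q8, q9, q11, q13, q14, q15, q16}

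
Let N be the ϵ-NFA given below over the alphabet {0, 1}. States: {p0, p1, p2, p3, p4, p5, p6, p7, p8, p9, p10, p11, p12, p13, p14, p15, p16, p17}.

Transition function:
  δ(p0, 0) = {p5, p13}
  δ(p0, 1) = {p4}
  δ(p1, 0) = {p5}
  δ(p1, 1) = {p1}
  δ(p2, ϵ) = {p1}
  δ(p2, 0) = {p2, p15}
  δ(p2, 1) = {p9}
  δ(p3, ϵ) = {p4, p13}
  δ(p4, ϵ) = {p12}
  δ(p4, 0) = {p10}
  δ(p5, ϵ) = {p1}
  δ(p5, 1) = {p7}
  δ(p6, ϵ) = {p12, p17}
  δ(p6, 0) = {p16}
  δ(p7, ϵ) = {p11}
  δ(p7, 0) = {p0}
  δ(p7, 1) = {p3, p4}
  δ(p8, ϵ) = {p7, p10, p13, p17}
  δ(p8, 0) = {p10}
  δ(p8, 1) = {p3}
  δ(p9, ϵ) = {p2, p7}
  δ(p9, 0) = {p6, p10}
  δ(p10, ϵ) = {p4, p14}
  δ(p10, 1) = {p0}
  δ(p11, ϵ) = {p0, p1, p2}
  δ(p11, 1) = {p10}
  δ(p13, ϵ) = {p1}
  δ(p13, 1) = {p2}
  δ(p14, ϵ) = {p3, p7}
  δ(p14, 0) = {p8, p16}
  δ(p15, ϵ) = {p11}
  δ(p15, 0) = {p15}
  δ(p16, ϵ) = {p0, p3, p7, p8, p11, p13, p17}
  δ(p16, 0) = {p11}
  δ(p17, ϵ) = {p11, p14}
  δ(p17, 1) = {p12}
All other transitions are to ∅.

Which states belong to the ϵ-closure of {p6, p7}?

Start with {p6, p7}.
From p6 via ϵ: add p12, p17.
From p7 via ϵ: add p11.
From p11 via ϵ: add p0, p1, p2.
From p17 via ϵ: add p14.
From p14 via ϵ: add p3.
From p3 via ϵ: add p4, p13.
No new states can be added; the closed set is {p0, p1, p2, p3, p4, p6, p7, p11, p12, p13, p14, p17}.

{p0, p1, p2, p3, p4, p6, p7, p11, p12, p13, p14, p17}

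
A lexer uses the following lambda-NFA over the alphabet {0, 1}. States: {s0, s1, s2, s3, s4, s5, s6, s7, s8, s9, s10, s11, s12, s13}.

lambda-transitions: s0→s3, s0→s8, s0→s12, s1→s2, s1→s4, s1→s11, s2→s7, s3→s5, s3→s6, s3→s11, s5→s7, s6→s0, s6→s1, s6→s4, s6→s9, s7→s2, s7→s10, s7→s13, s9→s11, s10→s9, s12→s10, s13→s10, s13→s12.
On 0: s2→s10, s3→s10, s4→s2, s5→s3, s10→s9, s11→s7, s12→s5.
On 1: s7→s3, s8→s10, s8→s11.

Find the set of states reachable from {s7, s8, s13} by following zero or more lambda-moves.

{s2, s7, s8, s9, s10, s11, s12, s13}

Start with {s7, s8, s13}.
From s7 via lambda: add s2, s10.
From s13 via lambda: add s12.
From s10 via lambda: add s9.
From s9 via lambda: add s11.
No new states can be added; the closed set is {s2, s7, s8, s9, s10, s11, s12, s13}.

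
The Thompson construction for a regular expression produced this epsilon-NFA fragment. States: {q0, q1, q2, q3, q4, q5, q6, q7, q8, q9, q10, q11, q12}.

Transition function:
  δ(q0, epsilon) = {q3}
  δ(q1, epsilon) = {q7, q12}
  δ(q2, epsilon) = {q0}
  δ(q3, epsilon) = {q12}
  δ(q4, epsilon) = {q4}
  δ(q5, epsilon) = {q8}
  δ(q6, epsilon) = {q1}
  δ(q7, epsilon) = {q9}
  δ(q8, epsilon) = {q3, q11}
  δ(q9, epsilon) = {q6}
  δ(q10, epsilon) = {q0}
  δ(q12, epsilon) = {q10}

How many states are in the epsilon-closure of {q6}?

Start with {q6}.
From q6 via epsilon: add q1.
From q1 via epsilon: add q7, q12.
From q7 via epsilon: add q9.
From q12 via epsilon: add q10.
From q10 via epsilon: add q0.
From q0 via epsilon: add q3.
epsilon-closure = {q0, q1, q3, q6, q7, q9, q10, q12}, which has 8 states.

8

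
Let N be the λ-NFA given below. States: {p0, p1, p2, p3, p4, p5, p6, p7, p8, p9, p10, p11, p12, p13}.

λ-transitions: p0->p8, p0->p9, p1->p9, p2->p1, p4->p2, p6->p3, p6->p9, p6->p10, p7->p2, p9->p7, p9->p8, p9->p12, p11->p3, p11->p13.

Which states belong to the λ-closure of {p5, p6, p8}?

Start with {p5, p6, p8}.
From p6 via λ: add p3, p9, p10.
From p9 via λ: add p7, p12.
From p7 via λ: add p2.
From p2 via λ: add p1.
No new states can be added; the closed set is {p1, p2, p3, p5, p6, p7, p8, p9, p10, p12}.

{p1, p2, p3, p5, p6, p7, p8, p9, p10, p12}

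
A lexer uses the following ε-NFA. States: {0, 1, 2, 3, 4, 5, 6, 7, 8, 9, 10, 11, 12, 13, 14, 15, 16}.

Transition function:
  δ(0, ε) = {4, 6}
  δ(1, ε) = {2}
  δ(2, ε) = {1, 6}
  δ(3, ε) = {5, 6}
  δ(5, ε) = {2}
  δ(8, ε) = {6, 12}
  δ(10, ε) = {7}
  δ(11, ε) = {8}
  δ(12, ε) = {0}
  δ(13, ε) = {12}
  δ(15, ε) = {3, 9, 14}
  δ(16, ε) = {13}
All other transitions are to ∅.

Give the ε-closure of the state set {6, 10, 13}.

Start with {6, 10, 13}.
From 10 via ε: add 7.
From 13 via ε: add 12.
From 12 via ε: add 0.
From 0 via ε: add 4.
No new states can be added; the closed set is {0, 4, 6, 7, 10, 12, 13}.

{0, 4, 6, 7, 10, 12, 13}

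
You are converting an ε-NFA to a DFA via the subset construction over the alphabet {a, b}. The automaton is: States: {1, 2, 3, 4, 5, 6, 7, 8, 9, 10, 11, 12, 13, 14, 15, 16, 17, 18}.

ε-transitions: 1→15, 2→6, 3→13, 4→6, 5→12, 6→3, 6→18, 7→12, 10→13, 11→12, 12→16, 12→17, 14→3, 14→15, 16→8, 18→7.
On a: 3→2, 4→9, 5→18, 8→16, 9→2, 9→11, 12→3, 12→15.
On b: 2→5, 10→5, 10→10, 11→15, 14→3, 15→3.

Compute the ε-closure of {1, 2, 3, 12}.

Start with {1, 2, 3, 12}.
From 1 via ε: add 15.
From 2 via ε: add 6.
From 3 via ε: add 13.
From 12 via ε: add 16, 17.
From 6 via ε: add 18.
From 16 via ε: add 8.
From 18 via ε: add 7.
No new states can be added; the closed set is {1, 2, 3, 6, 7, 8, 12, 13, 15, 16, 17, 18}.

{1, 2, 3, 6, 7, 8, 12, 13, 15, 16, 17, 18}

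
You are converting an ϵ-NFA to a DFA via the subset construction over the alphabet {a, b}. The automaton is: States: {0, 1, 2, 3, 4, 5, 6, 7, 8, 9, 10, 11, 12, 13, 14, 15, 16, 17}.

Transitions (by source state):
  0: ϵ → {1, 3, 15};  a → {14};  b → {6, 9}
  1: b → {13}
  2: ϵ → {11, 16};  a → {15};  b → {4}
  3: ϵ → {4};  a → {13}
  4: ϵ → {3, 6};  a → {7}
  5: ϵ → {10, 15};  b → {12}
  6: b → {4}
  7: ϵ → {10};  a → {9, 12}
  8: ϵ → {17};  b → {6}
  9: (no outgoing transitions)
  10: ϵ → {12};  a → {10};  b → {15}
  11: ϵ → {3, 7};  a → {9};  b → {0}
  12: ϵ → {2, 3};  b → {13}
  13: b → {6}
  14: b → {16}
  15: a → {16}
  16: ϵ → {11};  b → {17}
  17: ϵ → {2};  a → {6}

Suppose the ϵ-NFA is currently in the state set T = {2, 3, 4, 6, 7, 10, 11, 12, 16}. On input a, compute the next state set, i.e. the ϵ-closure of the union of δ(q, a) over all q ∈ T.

{2, 3, 4, 6, 7, 9, 10, 11, 12, 13, 15, 16}

2 on a → {15}.
3 on a → {13}.
4 on a → {7}.
7 on a → {9, 12}.
10 on a → {10}.
11 on a → {9}.
No a-transition from 6, 12, 16.
Union after reading a: {7, 9, 10, 12, 13, 15}.
Now take the ϵ-closure:
From 12 via ϵ: add 2, 3.
From 2 via ϵ: add 11, 16.
From 3 via ϵ: add 4.
From 4 via ϵ: add 6.
No new states can be added; the closed set is {2, 3, 4, 6, 7, 9, 10, 11, 12, 13, 15, 16}.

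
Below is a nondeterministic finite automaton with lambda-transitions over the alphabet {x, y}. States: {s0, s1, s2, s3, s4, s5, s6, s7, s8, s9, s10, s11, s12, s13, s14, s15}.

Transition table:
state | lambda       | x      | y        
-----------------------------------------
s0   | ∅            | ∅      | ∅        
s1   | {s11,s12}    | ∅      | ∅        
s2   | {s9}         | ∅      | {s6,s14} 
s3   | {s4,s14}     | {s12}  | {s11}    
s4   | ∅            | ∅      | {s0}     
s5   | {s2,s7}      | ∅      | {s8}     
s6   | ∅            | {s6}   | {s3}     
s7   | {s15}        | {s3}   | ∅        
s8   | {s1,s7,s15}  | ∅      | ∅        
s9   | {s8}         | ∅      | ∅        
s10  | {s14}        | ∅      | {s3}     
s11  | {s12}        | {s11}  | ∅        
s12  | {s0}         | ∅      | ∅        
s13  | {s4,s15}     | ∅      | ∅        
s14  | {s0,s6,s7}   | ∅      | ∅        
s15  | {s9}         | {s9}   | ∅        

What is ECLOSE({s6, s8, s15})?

Start with {s6, s8, s15}.
From s8 via lambda: add s1, s7.
From s15 via lambda: add s9.
From s1 via lambda: add s11, s12.
From s12 via lambda: add s0.
No new states can be added; the closed set is {s0, s1, s6, s7, s8, s9, s11, s12, s15}.

{s0, s1, s6, s7, s8, s9, s11, s12, s15}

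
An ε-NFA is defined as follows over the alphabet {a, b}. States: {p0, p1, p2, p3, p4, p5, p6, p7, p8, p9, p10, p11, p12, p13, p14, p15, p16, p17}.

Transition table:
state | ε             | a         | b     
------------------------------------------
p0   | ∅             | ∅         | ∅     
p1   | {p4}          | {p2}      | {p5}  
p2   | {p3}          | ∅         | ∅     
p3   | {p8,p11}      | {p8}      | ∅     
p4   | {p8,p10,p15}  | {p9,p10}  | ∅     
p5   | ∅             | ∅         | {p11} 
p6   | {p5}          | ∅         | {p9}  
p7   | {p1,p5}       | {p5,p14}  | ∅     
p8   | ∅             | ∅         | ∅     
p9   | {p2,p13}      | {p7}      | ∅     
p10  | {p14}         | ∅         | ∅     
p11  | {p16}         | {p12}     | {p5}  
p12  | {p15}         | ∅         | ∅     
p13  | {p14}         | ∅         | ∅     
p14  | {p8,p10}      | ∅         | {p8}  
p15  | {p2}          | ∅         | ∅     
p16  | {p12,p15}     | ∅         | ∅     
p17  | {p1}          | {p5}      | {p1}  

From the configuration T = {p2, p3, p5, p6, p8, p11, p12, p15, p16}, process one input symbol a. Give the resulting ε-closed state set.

{p2, p3, p8, p11, p12, p15, p16}

p3 on a → {p8}.
p11 on a → {p12}.
No a-transition from p2, p5, p6, p8, p12, p15, p16.
Union after reading a: {p8, p12}.
Now take the ε-closure:
From p12 via ε: add p15.
From p15 via ε: add p2.
From p2 via ε: add p3.
From p3 via ε: add p11.
From p11 via ε: add p16.
No new states can be added; the closed set is {p2, p3, p8, p11, p12, p15, p16}.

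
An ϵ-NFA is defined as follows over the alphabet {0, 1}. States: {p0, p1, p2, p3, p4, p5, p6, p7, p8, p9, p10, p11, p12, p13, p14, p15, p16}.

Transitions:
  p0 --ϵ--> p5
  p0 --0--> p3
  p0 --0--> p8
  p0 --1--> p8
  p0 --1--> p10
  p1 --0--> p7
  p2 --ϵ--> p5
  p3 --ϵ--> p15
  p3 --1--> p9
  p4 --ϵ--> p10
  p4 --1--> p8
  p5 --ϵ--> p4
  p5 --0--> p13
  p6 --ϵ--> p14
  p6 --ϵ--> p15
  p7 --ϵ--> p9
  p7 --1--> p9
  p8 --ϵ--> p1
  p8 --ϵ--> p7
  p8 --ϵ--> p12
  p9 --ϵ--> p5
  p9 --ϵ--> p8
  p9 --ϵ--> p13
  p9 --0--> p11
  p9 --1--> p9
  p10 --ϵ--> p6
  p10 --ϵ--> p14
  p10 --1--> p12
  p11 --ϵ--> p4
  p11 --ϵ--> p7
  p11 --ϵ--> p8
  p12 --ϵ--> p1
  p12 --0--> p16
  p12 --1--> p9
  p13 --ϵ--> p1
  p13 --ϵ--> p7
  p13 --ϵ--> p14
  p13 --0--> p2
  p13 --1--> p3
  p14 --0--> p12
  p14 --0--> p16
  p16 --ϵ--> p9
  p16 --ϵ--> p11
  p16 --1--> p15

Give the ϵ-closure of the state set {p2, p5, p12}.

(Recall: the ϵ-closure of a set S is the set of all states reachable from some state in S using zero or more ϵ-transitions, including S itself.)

{p1, p2, p4, p5, p6, p10, p12, p14, p15}

Start with {p2, p5, p12}.
From p5 via ϵ: add p4.
From p12 via ϵ: add p1.
From p4 via ϵ: add p10.
From p10 via ϵ: add p6, p14.
From p6 via ϵ: add p15.
No new states can be added; the closed set is {p1, p2, p4, p5, p6, p10, p12, p14, p15}.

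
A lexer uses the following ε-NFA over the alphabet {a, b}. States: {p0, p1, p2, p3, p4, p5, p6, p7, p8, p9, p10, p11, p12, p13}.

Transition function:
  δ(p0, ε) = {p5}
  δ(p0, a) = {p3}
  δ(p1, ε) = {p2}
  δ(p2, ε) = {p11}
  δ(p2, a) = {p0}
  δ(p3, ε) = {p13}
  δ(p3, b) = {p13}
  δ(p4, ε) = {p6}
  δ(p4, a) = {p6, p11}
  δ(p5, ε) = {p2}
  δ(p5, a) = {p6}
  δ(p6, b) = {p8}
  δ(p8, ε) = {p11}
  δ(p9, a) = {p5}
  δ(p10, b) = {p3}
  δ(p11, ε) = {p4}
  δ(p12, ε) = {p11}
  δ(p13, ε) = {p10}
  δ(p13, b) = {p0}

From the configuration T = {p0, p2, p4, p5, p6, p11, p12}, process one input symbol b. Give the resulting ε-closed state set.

{p4, p6, p8, p11}

p6 on b → {p8}.
No b-transition from p0, p2, p4, p5, p11, p12.
Union after reading b: {p8}.
Now take the ε-closure:
From p8 via ε: add p11.
From p11 via ε: add p4.
From p4 via ε: add p6.
No new states can be added; the closed set is {p4, p6, p8, p11}.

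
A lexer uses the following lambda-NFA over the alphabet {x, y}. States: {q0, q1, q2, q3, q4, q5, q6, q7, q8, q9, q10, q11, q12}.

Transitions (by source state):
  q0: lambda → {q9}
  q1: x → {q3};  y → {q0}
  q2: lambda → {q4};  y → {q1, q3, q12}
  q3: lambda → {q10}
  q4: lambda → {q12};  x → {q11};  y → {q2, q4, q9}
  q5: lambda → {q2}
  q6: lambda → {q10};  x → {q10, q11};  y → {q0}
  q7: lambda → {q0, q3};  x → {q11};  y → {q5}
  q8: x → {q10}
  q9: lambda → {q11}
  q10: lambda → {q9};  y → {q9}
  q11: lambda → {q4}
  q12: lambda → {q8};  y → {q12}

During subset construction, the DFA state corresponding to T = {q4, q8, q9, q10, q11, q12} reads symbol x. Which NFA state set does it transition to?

{q4, q8, q9, q10, q11, q12}

q4 on x → {q11}.
q8 on x → {q10}.
No x-transition from q9, q10, q11, q12.
Union after reading x: {q10, q11}.
Now take the lambda-closure:
From q10 via lambda: add q9.
From q11 via lambda: add q4.
From q4 via lambda: add q12.
From q12 via lambda: add q8.
No new states can be added; the closed set is {q4, q8, q9, q10, q11, q12}.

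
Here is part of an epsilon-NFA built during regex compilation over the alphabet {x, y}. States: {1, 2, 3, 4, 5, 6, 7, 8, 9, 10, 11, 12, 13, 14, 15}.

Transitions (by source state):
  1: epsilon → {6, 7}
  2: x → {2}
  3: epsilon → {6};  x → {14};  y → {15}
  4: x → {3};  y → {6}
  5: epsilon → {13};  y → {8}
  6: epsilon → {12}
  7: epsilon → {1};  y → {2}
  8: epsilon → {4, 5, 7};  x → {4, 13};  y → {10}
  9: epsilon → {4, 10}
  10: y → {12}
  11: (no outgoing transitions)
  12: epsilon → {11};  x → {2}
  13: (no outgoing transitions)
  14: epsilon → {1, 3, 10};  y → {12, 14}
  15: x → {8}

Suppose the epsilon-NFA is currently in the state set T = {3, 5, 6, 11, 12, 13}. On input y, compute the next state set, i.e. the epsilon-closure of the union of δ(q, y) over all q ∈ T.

{1, 4, 5, 6, 7, 8, 11, 12, 13, 15}

3 on y → {15}.
5 on y → {8}.
No y-transition from 6, 11, 12, 13.
Union after reading y: {8, 15}.
Now take the epsilon-closure:
From 8 via epsilon: add 4, 5, 7.
From 5 via epsilon: add 13.
From 7 via epsilon: add 1.
From 1 via epsilon: add 6.
From 6 via epsilon: add 12.
From 12 via epsilon: add 11.
No new states can be added; the closed set is {1, 4, 5, 6, 7, 8, 11, 12, 13, 15}.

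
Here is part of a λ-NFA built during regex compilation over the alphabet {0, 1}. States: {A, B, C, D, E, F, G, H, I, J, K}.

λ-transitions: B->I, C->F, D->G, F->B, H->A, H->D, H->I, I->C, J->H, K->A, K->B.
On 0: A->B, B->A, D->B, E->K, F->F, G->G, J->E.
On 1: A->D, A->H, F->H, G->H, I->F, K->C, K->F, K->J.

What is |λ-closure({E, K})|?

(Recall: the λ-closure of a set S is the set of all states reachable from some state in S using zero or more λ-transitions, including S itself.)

Start with {E, K}.
From K via λ: add A, B.
From B via λ: add I.
From I via λ: add C.
From C via λ: add F.
λ-closure = {A, B, C, E, F, I, K}, which has 7 states.

7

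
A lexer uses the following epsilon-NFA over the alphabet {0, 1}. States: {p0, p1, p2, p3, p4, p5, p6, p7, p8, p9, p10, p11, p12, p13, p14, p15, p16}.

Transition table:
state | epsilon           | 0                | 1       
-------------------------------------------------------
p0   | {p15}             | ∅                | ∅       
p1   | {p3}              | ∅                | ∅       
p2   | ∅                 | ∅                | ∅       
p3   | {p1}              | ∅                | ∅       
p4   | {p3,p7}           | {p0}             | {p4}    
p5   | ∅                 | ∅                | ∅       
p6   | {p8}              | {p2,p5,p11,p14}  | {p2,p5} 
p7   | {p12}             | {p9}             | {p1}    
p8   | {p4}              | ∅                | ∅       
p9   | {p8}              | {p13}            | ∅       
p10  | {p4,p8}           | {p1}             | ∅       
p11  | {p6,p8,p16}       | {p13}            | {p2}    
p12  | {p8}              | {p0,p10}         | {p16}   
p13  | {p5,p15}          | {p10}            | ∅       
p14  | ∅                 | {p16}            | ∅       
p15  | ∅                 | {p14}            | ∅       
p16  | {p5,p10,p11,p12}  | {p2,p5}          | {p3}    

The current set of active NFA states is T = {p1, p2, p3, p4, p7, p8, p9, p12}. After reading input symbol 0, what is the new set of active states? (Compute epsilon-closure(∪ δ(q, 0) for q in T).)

p4 on 0 → {p0}.
p7 on 0 → {p9}.
p9 on 0 → {p13}.
p12 on 0 → {p0, p10}.
No 0-transition from p1, p2, p3, p8.
Union after reading 0: {p0, p9, p10, p13}.
Now take the epsilon-closure:
From p0 via epsilon: add p15.
From p9 via epsilon: add p8.
From p10 via epsilon: add p4.
From p13 via epsilon: add p5.
From p4 via epsilon: add p3, p7.
From p3 via epsilon: add p1.
From p7 via epsilon: add p12.
No new states can be added; the closed set is {p0, p1, p3, p4, p5, p7, p8, p9, p10, p12, p13, p15}.

{p0, p1, p3, p4, p5, p7, p8, p9, p10, p12, p13, p15}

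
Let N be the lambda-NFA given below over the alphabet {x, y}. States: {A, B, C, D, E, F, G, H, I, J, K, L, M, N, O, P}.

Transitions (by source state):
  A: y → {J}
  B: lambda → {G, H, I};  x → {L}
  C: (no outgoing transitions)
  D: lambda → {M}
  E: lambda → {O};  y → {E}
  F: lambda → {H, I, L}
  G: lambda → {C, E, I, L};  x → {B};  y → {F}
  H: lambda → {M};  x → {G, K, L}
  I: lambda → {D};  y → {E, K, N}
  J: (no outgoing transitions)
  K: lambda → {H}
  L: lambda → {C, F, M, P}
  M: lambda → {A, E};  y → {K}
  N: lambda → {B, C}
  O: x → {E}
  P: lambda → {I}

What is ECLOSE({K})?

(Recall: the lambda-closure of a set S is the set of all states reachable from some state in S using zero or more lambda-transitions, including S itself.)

Start with {K}.
From K via lambda: add H.
From H via lambda: add M.
From M via lambda: add A, E.
From E via lambda: add O.
No new states can be added; the closed set is {A, E, H, K, M, O}.

{A, E, H, K, M, O}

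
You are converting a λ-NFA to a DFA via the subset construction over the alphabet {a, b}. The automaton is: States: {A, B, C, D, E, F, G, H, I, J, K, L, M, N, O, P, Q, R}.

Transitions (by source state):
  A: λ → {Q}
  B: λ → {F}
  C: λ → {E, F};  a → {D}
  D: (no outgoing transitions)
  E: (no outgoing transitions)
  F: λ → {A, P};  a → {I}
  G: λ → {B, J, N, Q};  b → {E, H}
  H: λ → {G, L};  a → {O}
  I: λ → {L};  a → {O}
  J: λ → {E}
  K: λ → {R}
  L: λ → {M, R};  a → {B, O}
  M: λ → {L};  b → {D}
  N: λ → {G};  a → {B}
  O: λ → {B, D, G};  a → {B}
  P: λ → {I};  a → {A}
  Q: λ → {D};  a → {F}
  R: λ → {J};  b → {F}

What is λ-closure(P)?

Start with {P}.
From P via λ: add I.
From I via λ: add L.
From L via λ: add M, R.
From R via λ: add J.
From J via λ: add E.
No new states can be added; the closed set is {E, I, J, L, M, P, R}.

{E, I, J, L, M, P, R}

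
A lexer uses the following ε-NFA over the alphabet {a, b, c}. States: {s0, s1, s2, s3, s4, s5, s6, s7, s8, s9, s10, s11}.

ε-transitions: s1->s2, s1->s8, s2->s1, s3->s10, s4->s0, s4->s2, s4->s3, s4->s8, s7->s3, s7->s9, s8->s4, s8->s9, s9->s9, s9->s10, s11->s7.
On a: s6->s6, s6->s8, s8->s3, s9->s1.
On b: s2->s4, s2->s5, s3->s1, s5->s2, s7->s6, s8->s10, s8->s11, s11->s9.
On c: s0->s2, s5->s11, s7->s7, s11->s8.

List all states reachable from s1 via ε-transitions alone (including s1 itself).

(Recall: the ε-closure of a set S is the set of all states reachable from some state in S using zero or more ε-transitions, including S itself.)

{s0, s1, s2, s3, s4, s8, s9, s10}

Start with {s1}.
From s1 via ε: add s2, s8.
From s8 via ε: add s4, s9.
From s4 via ε: add s0, s3.
From s9 via ε: add s10.
No new states can be added; the closed set is {s0, s1, s2, s3, s4, s8, s9, s10}.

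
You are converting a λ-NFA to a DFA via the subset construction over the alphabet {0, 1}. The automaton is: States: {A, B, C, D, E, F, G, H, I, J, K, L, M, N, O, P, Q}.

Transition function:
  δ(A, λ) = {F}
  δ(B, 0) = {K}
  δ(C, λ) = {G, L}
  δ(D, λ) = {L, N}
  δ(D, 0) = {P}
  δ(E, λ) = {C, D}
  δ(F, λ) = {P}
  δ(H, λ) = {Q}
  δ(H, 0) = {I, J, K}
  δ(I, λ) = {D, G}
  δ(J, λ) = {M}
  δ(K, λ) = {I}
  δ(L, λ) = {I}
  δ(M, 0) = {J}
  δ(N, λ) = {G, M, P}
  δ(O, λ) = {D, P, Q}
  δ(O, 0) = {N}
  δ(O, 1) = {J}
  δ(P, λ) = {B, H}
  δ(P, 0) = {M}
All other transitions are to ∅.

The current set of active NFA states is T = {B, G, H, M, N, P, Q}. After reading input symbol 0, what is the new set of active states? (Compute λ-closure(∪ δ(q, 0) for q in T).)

{B, D, G, H, I, J, K, L, M, N, P, Q}

B on 0 → {K}.
H on 0 → {I, J, K}.
M on 0 → {J}.
P on 0 → {M}.
No 0-transition from G, N, Q.
Union after reading 0: {I, J, K, M}.
Now take the λ-closure:
From I via λ: add D, G.
From D via λ: add L, N.
From N via λ: add P.
From P via λ: add B, H.
From H via λ: add Q.
No new states can be added; the closed set is {B, D, G, H, I, J, K, L, M, N, P, Q}.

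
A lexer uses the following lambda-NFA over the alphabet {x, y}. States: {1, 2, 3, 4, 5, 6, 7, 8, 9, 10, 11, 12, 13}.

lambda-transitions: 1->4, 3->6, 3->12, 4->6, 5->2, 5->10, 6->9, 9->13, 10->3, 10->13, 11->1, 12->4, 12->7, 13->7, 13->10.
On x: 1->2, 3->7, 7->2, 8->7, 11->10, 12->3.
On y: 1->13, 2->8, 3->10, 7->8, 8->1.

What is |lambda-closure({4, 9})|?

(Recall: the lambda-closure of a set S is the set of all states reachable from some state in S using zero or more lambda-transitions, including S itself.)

Start with {4, 9}.
From 4 via lambda: add 6.
From 9 via lambda: add 13.
From 13 via lambda: add 7, 10.
From 10 via lambda: add 3.
From 3 via lambda: add 12.
lambda-closure = {3, 4, 6, 7, 9, 10, 12, 13}, which has 8 states.

8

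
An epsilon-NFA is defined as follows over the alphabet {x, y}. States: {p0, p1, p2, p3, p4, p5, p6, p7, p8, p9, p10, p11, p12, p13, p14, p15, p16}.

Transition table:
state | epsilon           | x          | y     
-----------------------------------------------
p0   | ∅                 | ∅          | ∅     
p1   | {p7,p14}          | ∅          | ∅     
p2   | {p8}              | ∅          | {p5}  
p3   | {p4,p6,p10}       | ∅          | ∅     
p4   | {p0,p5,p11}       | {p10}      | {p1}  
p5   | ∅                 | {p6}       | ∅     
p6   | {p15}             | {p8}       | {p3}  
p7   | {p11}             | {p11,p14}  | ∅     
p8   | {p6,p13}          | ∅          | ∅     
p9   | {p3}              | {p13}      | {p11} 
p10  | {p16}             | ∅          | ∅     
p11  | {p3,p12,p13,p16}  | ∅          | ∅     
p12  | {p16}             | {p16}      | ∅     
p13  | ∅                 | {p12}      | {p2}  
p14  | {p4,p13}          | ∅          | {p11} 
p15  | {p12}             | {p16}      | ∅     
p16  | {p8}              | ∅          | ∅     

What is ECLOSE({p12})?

{p6, p8, p12, p13, p15, p16}

Start with {p12}.
From p12 via epsilon: add p16.
From p16 via epsilon: add p8.
From p8 via epsilon: add p6, p13.
From p6 via epsilon: add p15.
No new states can be added; the closed set is {p6, p8, p12, p13, p15, p16}.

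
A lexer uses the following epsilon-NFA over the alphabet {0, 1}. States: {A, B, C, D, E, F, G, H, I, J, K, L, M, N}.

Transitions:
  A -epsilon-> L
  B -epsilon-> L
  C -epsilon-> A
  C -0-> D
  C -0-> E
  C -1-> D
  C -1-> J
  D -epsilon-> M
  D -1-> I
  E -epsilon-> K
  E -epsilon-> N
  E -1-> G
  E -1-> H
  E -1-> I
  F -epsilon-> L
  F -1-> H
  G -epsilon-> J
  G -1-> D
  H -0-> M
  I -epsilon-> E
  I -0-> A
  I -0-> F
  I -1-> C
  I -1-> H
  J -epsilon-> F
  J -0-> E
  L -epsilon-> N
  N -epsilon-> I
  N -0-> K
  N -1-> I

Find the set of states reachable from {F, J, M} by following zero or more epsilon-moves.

Start with {F, J, M}.
From F via epsilon: add L.
From L via epsilon: add N.
From N via epsilon: add I.
From I via epsilon: add E.
From E via epsilon: add K.
No new states can be added; the closed set is {E, F, I, J, K, L, M, N}.

{E, F, I, J, K, L, M, N}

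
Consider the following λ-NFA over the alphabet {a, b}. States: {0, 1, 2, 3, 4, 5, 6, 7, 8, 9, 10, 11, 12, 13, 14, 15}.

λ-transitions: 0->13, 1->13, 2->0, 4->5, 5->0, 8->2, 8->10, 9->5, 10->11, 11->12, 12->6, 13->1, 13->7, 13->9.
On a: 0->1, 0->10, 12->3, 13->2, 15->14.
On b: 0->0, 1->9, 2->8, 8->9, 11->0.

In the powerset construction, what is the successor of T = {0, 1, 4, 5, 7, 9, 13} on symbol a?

{0, 1, 2, 5, 6, 7, 9, 10, 11, 12, 13}

0 on a → {1, 10}.
13 on a → {2}.
No a-transition from 1, 4, 5, 7, 9.
Union after reading a: {1, 2, 10}.
Now take the λ-closure:
From 1 via λ: add 13.
From 2 via λ: add 0.
From 10 via λ: add 11.
From 11 via λ: add 12.
From 13 via λ: add 7, 9.
From 9 via λ: add 5.
From 12 via λ: add 6.
No new states can be added; the closed set is {0, 1, 2, 5, 6, 7, 9, 10, 11, 12, 13}.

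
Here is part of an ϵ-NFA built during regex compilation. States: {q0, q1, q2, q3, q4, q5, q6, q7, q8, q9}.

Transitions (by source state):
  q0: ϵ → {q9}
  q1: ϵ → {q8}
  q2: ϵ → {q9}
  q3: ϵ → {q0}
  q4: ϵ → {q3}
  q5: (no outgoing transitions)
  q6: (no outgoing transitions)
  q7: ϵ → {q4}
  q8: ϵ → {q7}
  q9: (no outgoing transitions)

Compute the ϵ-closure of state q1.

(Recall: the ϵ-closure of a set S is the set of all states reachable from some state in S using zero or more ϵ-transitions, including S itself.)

Start with {q1}.
From q1 via ϵ: add q8.
From q8 via ϵ: add q7.
From q7 via ϵ: add q4.
From q4 via ϵ: add q3.
From q3 via ϵ: add q0.
From q0 via ϵ: add q9.
No new states can be added; the closed set is {q0, q1, q3, q4, q7, q8, q9}.

{q0, q1, q3, q4, q7, q8, q9}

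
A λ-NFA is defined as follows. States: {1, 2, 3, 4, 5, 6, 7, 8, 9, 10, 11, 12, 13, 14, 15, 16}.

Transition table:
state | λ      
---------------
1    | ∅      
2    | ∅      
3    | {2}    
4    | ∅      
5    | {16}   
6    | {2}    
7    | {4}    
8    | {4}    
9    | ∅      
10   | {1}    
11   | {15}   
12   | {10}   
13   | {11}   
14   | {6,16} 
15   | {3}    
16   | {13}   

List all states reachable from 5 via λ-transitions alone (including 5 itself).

Start with {5}.
From 5 via λ: add 16.
From 16 via λ: add 13.
From 13 via λ: add 11.
From 11 via λ: add 15.
From 15 via λ: add 3.
From 3 via λ: add 2.
No new states can be added; the closed set is {2, 3, 5, 11, 13, 15, 16}.

{2, 3, 5, 11, 13, 15, 16}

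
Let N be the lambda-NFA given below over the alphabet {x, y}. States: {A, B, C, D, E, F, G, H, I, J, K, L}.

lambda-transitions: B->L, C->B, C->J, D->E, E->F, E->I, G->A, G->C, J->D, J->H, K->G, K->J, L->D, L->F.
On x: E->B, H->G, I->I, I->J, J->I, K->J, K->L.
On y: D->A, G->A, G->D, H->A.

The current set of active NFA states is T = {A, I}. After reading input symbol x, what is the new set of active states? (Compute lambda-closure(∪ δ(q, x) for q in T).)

{D, E, F, H, I, J}

I on x → {I, J}.
No x-transition from A.
Union after reading x: {I, J}.
Now take the lambda-closure:
From J via lambda: add D, H.
From D via lambda: add E.
From E via lambda: add F.
No new states can be added; the closed set is {D, E, F, H, I, J}.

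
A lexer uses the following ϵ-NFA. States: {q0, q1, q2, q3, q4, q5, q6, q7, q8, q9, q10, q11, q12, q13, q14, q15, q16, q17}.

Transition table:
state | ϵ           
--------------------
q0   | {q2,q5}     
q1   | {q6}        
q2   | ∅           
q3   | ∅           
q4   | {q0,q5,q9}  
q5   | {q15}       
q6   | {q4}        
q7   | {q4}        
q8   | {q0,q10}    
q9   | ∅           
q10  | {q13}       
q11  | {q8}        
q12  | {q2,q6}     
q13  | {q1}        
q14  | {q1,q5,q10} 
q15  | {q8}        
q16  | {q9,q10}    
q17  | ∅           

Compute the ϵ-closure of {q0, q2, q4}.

Start with {q0, q2, q4}.
From q0 via ϵ: add q5.
From q4 via ϵ: add q9.
From q5 via ϵ: add q15.
From q15 via ϵ: add q8.
From q8 via ϵ: add q10.
From q10 via ϵ: add q13.
From q13 via ϵ: add q1.
From q1 via ϵ: add q6.
No new states can be added; the closed set is {q0, q1, q2, q4, q5, q6, q8, q9, q10, q13, q15}.

{q0, q1, q2, q4, q5, q6, q8, q9, q10, q13, q15}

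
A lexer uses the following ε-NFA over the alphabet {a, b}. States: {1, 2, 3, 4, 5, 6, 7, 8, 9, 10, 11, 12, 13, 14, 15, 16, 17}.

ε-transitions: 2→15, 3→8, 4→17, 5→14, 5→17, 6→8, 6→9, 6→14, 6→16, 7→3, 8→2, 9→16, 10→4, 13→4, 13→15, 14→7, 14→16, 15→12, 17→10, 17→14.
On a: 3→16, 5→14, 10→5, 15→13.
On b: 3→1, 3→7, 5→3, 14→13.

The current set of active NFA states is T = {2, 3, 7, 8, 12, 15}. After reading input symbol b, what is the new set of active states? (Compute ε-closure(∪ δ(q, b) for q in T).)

{1, 2, 3, 7, 8, 12, 15}

3 on b → {1, 7}.
No b-transition from 2, 7, 8, 12, 15.
Union after reading b: {1, 7}.
Now take the ε-closure:
From 7 via ε: add 3.
From 3 via ε: add 8.
From 8 via ε: add 2.
From 2 via ε: add 15.
From 15 via ε: add 12.
No new states can be added; the closed set is {1, 2, 3, 7, 8, 12, 15}.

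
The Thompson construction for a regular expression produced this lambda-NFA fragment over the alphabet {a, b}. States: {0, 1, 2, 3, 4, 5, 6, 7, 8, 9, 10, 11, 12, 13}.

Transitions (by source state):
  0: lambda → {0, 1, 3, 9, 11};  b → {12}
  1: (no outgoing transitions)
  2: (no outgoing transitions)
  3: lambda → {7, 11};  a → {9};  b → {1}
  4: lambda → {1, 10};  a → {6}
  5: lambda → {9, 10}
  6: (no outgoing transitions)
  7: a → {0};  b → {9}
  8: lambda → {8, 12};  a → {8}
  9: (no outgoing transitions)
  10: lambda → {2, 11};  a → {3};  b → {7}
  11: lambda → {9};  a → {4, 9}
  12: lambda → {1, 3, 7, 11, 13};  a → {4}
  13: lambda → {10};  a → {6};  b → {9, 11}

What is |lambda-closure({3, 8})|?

Start with {3, 8}.
From 3 via lambda: add 7, 11.
From 8 via lambda: add 12.
From 11 via lambda: add 9.
From 12 via lambda: add 1, 13.
From 13 via lambda: add 10.
From 10 via lambda: add 2.
lambda-closure = {1, 2, 3, 7, 8, 9, 10, 11, 12, 13}, which has 10 states.

10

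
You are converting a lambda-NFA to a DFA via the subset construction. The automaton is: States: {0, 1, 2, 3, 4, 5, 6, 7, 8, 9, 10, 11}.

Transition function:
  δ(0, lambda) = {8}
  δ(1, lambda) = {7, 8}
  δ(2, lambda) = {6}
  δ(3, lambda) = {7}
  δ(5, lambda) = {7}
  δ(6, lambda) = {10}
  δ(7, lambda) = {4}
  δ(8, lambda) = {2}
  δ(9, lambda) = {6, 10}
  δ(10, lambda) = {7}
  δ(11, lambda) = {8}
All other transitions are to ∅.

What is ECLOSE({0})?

{0, 2, 4, 6, 7, 8, 10}

Start with {0}.
From 0 via lambda: add 8.
From 8 via lambda: add 2.
From 2 via lambda: add 6.
From 6 via lambda: add 10.
From 10 via lambda: add 7.
From 7 via lambda: add 4.
No new states can be added; the closed set is {0, 2, 4, 6, 7, 8, 10}.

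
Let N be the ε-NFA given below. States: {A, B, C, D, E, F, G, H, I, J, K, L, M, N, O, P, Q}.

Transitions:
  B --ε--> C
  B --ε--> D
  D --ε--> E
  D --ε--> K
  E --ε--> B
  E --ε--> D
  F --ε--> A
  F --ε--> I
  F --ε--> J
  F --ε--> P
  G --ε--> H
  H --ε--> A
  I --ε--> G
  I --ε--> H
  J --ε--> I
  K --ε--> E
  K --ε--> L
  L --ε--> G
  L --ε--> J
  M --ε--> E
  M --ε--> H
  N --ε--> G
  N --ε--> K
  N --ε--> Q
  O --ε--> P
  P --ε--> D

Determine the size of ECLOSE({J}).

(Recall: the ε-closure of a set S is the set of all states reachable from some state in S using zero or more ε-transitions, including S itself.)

Start with {J}.
From J via ε: add I.
From I via ε: add G, H.
From H via ε: add A.
ε-closure = {A, G, H, I, J}, which has 5 states.

5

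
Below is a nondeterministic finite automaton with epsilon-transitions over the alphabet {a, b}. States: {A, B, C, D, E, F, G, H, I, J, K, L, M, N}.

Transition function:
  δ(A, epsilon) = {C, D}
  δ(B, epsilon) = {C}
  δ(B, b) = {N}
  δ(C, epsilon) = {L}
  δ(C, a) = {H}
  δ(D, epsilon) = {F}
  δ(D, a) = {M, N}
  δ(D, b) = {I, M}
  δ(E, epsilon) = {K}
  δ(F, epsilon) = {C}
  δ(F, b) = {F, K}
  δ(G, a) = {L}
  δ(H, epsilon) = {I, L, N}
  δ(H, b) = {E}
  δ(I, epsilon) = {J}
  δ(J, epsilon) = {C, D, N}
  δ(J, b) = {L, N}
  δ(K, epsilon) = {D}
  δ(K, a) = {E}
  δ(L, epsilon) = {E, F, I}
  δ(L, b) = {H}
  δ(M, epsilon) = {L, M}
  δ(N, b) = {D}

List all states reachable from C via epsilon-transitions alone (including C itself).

{C, D, E, F, I, J, K, L, N}

Start with {C}.
From C via epsilon: add L.
From L via epsilon: add E, F, I.
From E via epsilon: add K.
From I via epsilon: add J.
From J via epsilon: add D, N.
No new states can be added; the closed set is {C, D, E, F, I, J, K, L, N}.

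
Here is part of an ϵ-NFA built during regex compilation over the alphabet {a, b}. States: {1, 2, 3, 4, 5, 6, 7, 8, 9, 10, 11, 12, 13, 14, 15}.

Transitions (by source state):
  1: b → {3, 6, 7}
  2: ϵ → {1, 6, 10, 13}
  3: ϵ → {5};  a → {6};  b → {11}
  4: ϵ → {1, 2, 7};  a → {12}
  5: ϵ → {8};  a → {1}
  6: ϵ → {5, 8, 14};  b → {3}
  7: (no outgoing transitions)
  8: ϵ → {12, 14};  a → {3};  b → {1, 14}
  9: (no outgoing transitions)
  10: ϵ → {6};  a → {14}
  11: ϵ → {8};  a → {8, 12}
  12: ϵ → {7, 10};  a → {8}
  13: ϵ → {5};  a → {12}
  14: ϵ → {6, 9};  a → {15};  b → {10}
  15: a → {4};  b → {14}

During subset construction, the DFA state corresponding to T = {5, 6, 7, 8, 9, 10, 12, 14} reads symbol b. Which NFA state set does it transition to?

{1, 3, 5, 6, 7, 8, 9, 10, 12, 14}

6 on b → {3}.
8 on b → {1, 14}.
14 on b → {10}.
No b-transition from 5, 7, 9, 10, 12.
Union after reading b: {1, 3, 10, 14}.
Now take the ϵ-closure:
From 3 via ϵ: add 5.
From 10 via ϵ: add 6.
From 14 via ϵ: add 9.
From 5 via ϵ: add 8.
From 8 via ϵ: add 12.
From 12 via ϵ: add 7.
No new states can be added; the closed set is {1, 3, 5, 6, 7, 8, 9, 10, 12, 14}.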